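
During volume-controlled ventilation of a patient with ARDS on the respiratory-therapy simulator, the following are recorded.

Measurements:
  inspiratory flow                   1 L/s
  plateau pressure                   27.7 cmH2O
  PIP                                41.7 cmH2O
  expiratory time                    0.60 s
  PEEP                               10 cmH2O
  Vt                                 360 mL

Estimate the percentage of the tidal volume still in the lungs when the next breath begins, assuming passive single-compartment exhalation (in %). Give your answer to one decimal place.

12.2

R = (PIP − Pplat)/V̇ = (41.7 − 27.7) / 1 = 14.0/1 = 14.0 cmH2O·s/L.
C = Vt/(Pplat − PEEP) = 360.0 / (27.7 − 10) = 360.0/17.7 = 20.339 mL/cmH2O.
τ = R × C = 14.0 × 0.02034 L/cmH2O = 0.2848 s.
Fraction remaining at end-expiration = e^(−Te/τ) = e^(−0.60/0.2848) = 0.1216 → 12.16%.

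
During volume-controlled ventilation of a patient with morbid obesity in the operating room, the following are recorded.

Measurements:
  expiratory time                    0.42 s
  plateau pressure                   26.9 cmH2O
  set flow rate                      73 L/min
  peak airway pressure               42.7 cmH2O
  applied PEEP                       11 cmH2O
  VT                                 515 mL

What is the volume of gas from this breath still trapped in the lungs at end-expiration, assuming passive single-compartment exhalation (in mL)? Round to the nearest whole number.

Flow: 73 L/min ÷ 60 = 1.2167 L/s.
R = (PIP − Pplat)/V̇ = (42.7 − 26.9) / 1.2167 = 15.8/1.2167 = 12.986 cmH2O·s/L.
C = Vt/(Pplat − PEEP) = 515.0 / (26.9 − 11) = 515.0/15.9 = 32.39 mL/cmH2O.
τ = R × C = 12.986 × 0.03239 L/cmH2O = 0.4206 s.
Fraction remaining = e^(−Te/τ) = e^(−0.42/0.4206) = 0.3684.
Trapped volume = 515.0 × 0.3684 = 189.73 mL.

190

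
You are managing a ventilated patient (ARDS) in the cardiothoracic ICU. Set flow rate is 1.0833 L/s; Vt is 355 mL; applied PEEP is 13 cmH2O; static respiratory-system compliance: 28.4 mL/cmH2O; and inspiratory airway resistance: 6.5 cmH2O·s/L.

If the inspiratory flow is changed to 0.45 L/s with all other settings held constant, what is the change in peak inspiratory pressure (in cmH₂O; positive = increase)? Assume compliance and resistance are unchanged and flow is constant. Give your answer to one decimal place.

-4.1

PIP = Vt/C + R·V̇ + PEEP (constant-flow equation of motion).
Only the resistive term changes: ΔPIP = R × ΔV̇ = 6.5 × (0.45 − 1.0833) = 6.5 × -0.6333 = -4.116 cmH2O.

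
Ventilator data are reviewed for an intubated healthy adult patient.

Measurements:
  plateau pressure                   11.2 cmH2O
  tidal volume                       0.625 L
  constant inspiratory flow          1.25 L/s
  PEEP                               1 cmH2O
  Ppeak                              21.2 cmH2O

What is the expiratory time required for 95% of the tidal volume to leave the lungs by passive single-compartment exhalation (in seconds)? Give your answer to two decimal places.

1.47

R = (PIP − Pplat)/V̇ = (21.2 − 11.2) / 1.25 = 10.0/1.25 = 8.0 cmH2O·s/L.
C = Vt/(Pplat − PEEP) = 625.0 / (11.2 − 1) = 625.0/10.2 = 61.275 mL/cmH2O.
τ = R × C = 8.0 × 0.06128 L/cmH2O = 0.4902 s.
t = −τ·ln(1 − 0.95) = −0.4902·ln(0.05) = 1.469 s.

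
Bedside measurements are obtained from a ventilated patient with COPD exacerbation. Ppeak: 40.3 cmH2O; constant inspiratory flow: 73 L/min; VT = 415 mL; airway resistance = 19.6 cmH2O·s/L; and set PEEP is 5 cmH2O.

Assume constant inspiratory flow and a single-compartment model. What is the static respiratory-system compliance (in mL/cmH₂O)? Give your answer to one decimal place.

36.2

Flow: 73 L/min ÷ 60 = 1.2167 L/s.
Equation of motion (constant flow): PIP = Vt/C + R·V̇ + PEEP.
Vt/C = PIP − R·V̇ − PEEP = 40.3 − 19.6×1.2167 − 5 = 40.3 − 23.847 − 5 = 11.453 cmH2O.
C = Vt / 11.453 = 415 / 11.453 = 36.235 mL/cmH2O.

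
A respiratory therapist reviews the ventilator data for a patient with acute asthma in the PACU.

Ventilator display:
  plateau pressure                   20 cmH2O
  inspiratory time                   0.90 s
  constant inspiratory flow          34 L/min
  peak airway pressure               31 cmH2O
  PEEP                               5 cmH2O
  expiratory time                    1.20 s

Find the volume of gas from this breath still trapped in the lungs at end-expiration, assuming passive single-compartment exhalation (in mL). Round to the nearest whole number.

83

Flow: 34 L/min ÷ 60 = 0.5667 L/s.
Vt = flow × Ti = 0.5667 L/s × 0.90 s × 1000 mL/L = 510.03 mL.
R = (PIP − Pplat)/V̇ = (31 − 20) / 0.5667 = 11.0/0.5667 = 19.411 cmH2O·s/L.
C = Vt/(Pplat − PEEP) = 510.03 / (20 − 5) = 510.03/15.0 = 34.002 mL/cmH2O.
τ = R × C = 19.411 × 0.034 L/cmH2O = 0.66 s.
Fraction remaining = e^(−Te/τ) = e^(−1.20/0.66) = 0.1623.
Trapped volume = 510.03 × 0.1623 = 82.778 mL.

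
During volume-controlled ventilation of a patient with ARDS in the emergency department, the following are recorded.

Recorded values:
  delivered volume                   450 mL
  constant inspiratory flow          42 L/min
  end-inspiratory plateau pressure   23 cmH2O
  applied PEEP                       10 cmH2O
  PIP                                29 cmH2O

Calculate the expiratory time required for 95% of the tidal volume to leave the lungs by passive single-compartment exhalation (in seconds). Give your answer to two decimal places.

Flow: 42 L/min ÷ 60 = 0.7 L/s.
R = (PIP − Pplat)/V̇ = (29 − 23) / 0.7 = 6.0/0.7 = 8.571 cmH2O·s/L.
C = Vt/(Pplat − PEEP) = 450.0 / (23 − 10) = 450.0/13.0 = 34.615 mL/cmH2O.
τ = R × C = 8.571 × 0.03462 L/cmH2O = 0.2967 s.
t = −τ·ln(1 − 0.95) = −0.2967·ln(0.05) = 0.8888 s.

0.89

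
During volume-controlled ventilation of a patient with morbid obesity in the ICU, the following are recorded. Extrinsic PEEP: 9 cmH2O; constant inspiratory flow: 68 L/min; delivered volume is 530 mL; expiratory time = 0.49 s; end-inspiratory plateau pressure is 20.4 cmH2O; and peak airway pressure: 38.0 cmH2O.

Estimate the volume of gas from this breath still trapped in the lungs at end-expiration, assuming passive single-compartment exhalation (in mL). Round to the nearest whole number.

269

Flow: 68 L/min ÷ 60 = 1.1333 L/s.
R = (PIP − Pplat)/V̇ = (38.0 − 20.4) / 1.1333 = 17.6/1.1333 = 15.53 cmH2O·s/L.
C = Vt/(Pplat − PEEP) = 530.0 / (20.4 − 9) = 530.0/11.4 = 46.491 mL/cmH2O.
τ = R × C = 15.53 × 0.04649 L/cmH2O = 0.722 s.
Fraction remaining = e^(−Te/τ) = e^(−0.49/0.722) = 0.5073.
Trapped volume = 530.0 × 0.5073 = 268.87 mL.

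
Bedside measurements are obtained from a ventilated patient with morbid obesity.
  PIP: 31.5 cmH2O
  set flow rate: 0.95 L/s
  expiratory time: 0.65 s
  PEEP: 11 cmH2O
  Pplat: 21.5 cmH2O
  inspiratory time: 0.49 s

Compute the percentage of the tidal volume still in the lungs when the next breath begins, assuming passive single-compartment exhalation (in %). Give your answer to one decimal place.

24.8

Vt = flow × Ti = 0.95 L/s × 0.49 s × 1000 mL/L = 465.5 mL.
R = (PIP − Pplat)/V̇ = (31.5 − 21.5) / 0.95 = 10.0/0.95 = 10.526 cmH2O·s/L.
C = Vt/(Pplat − PEEP) = 465.5 / (21.5 − 11) = 465.5/10.5 = 44.333 mL/cmH2O.
τ = R × C = 10.526 × 0.04433 L/cmH2O = 0.4666 s.
Fraction remaining at end-expiration = e^(−Te/τ) = e^(−0.65/0.4666) = 0.2483 → 24.83%.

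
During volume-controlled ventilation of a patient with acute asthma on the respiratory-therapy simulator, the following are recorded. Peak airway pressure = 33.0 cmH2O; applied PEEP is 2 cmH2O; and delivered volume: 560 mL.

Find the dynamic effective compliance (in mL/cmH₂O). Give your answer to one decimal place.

Dynamic compliance = Vt / (PIP − PEEP) = 560 / (33.0 − 2) = 560 / 31.0 = 18.065 mL/cmH2O.

18.1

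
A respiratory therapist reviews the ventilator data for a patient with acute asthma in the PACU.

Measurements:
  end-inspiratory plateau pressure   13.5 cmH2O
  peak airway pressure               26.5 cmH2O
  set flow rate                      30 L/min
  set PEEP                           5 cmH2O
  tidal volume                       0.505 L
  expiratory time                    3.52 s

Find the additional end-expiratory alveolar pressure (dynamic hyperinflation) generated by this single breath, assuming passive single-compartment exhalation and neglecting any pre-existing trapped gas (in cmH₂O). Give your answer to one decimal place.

Flow: 30 L/min ÷ 60 = 0.5 L/s.
R = (PIP − Pplat)/V̇ = (26.5 − 13.5) / 0.5 = 13.0/0.5 = 26.0 cmH2O·s/L.
C = Vt/(Pplat − PEEP) = 505.0 / (13.5 − 5) = 505.0/8.5 = 59.412 mL/cmH2O.
τ = R × C = 26.0 × 0.05941 L/cmH2O = 1.545 s.
Fraction remaining = e^(−Te/τ) = e^(−3.52/1.545) = 0.1025; trapped volume = 505.0 × 0.1025 = 51.763 mL.
Additional alveolar pressure from trapping ≈ V_trapped / C = 51.763 / 59.412 = 0.8713 cmH2O.

0.9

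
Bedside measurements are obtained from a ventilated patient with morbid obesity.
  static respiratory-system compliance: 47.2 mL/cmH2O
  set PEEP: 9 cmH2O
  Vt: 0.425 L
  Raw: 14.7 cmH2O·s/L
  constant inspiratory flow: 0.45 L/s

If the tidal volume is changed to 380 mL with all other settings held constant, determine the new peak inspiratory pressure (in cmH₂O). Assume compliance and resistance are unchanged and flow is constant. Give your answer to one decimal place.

23.7

PIP = Vt/C + R·V̇ + PEEP (constant-flow equation of motion).
Only the elastic term changes: ΔPIP = ΔVt / C = (380 − 425) / 47.2 = -0.9534 cmH2O.
Original PIP = 425/47.2 + 14.7×0.45 + 9 = 24.619 cmH2O; new PIP = 24.619 + (-0.9534) = 23.666 cmH2O.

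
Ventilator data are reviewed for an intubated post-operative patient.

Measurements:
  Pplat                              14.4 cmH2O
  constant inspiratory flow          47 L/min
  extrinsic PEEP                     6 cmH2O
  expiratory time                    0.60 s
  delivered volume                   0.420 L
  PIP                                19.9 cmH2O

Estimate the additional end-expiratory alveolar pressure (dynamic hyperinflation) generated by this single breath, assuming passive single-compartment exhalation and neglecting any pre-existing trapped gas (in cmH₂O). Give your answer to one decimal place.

Flow: 47 L/min ÷ 60 = 0.7833 L/s.
R = (PIP − Pplat)/V̇ = (19.9 − 14.4) / 0.7833 = 5.5/0.7833 = 7.022 cmH2O·s/L.
C = Vt/(Pplat − PEEP) = 420.0 / (14.4 − 6) = 420.0/8.4 = 50.0 mL/cmH2O.
τ = R × C = 7.022 × 0.05 L/cmH2O = 0.3511 s.
Fraction remaining = e^(−Te/τ) = e^(−0.60/0.3511) = 0.1811; trapped volume = 420.0 × 0.1811 = 76.062 mL.
Additional alveolar pressure from trapping ≈ V_trapped / C = 76.062 / 50.0 = 1.521 cmH2O.

1.5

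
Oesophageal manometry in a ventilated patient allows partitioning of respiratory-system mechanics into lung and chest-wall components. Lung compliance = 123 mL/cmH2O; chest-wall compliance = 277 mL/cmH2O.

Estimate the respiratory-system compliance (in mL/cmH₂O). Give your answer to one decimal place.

Lung and chest wall are elastances in series: 1/Crs = 1/CL + 1/Ccw.
1/Crs = 1/123 + 1/277 = 0.01174.
Crs = 85.179 mL/cmH2O.

85.2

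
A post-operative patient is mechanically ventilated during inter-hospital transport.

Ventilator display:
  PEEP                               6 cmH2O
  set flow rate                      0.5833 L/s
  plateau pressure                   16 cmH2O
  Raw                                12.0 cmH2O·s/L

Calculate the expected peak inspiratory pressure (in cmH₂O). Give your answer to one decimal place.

PIP = Pplat + Raw × flow = 16 + 12.0 × 0.5833 = 16 + 7.0 = 23.0 cmH2O.

23.0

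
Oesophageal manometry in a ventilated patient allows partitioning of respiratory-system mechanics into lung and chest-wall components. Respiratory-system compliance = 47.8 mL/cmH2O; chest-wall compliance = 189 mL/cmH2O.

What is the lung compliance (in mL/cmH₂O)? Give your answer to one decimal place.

1/CL = 1/Crs − 1/Ccw.
1/CL = 1/47.8 − 1/189 = 0.01563.
CL = 63.98 mL/cmH2O.

64.0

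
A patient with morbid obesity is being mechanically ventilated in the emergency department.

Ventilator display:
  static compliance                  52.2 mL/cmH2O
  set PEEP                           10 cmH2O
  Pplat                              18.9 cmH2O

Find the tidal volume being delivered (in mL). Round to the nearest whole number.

Vt = Cstat × (Pplat − PEEP) = 52.2 × (18.9 − 10) = 52.2 × 8.9 = 464.58 mL.

465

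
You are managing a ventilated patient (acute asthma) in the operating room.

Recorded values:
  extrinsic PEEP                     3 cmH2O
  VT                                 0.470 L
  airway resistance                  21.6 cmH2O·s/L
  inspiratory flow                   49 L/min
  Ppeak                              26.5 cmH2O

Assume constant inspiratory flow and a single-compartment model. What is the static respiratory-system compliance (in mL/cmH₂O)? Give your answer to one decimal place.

Flow: 49 L/min ÷ 60 = 0.8167 L/s.
Equation of motion (constant flow): PIP = Vt/C + R·V̇ + PEEP.
Vt/C = PIP − R·V̇ − PEEP = 26.5 − 21.6×0.8167 − 3 = 26.5 − 17.641 − 3 = 5.859 cmH2O.
C = Vt / 5.859 = 470 / 5.859 = 80.218 mL/cmH2O.

80.2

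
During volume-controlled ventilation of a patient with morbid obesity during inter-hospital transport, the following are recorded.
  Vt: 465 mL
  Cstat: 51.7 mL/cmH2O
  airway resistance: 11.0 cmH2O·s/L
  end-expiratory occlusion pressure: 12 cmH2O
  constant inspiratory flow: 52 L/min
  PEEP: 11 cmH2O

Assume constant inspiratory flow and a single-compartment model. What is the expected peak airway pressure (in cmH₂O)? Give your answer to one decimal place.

30.5

Flow: 52 L/min ÷ 60 = 0.8667 L/s.
Total PEEP = 12 cmH2O (set 11 + intrinsic 1); this is the baseline alveolar pressure.
Equation of motion (constant flow): PIP = Vt/C + R·V̇ + PEEP.
PIP = 465/51.7 + 11.0×0.8667 + 12 = 8.994 + 9.534 + 12 = 30.528 cmH2O.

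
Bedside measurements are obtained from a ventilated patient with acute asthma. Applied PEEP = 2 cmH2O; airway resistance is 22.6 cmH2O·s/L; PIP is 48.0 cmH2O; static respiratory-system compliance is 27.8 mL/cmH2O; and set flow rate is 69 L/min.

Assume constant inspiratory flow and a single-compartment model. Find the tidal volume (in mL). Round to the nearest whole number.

556

Flow: 69 L/min ÷ 60 = 1.15 L/s.
Equation of motion (constant flow): PIP = Vt/C + R·V̇ + PEEP.
Vt/C = PIP − R·V̇ − PEEP = 48.0 − 25.99 − 2 = 20.01 cmH2O.
Vt = C × 20.01 = 27.8 × 20.01 = 556.28 mL.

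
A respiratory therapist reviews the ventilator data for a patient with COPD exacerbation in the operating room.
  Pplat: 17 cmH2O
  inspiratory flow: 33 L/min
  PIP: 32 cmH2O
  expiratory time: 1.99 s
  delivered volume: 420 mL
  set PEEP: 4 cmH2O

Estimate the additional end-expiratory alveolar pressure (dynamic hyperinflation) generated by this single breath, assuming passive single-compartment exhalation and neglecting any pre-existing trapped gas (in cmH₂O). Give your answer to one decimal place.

Flow: 33 L/min ÷ 60 = 0.55 L/s.
R = (PIP − Pplat)/V̇ = (32 − 17) / 0.55 = 15.0/0.55 = 27.273 cmH2O·s/L.
C = Vt/(Pplat − PEEP) = 420.0 / (17 − 4) = 420.0/13.0 = 32.308 mL/cmH2O.
τ = R × C = 27.273 × 0.03231 L/cmH2O = 0.8812 s.
Fraction remaining = e^(−Te/τ) = e^(−1.99/0.8812) = 0.1045; trapped volume = 420.0 × 0.1045 = 43.89 mL.
Additional alveolar pressure from trapping ≈ V_trapped / C = 43.89 / 32.308 = 1.358 cmH2O.

1.4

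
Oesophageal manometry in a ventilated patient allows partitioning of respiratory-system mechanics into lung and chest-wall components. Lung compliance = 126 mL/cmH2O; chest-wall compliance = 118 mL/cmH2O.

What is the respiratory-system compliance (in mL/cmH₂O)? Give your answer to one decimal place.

Lung and chest wall are elastances in series: 1/Crs = 1/CL + 1/Ccw.
1/Crs = 1/126 + 1/118 = 0.01641.
Crs = 60.938 mL/cmH2O.

60.9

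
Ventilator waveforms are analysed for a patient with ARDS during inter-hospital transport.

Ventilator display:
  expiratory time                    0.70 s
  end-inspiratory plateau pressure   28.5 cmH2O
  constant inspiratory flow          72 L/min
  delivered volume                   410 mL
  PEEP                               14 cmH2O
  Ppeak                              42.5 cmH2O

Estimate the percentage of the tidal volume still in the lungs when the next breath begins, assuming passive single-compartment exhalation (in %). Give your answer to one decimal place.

Flow: 72 L/min ÷ 60 = 1.2 L/s.
R = (PIP − Pplat)/V̇ = (42.5 − 28.5) / 1.2 = 14.0/1.2 = 11.667 cmH2O·s/L.
C = Vt/(Pplat − PEEP) = 410.0 / (28.5 − 14) = 410.0/14.5 = 28.276 mL/cmH2O.
τ = R × C = 11.667 × 0.02828 L/cmH2O = 0.3299 s.
Fraction remaining at end-expiration = e^(−Te/τ) = e^(−0.70/0.3299) = 0.1198 → 11.98%.

12.0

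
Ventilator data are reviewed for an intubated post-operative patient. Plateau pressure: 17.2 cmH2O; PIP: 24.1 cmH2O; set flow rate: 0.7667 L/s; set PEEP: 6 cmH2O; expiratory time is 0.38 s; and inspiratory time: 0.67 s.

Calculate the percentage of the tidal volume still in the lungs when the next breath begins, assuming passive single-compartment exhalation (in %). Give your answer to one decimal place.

39.8

Vt = flow × Ti = 0.7667 L/s × 0.67 s × 1000 mL/L = 513.69 mL.
R = (PIP − Pplat)/V̇ = (24.1 − 17.2) / 0.7667 = 6.9/0.7667 = 9.0 cmH2O·s/L.
C = Vt/(Pplat − PEEP) = 513.69 / (17.2 − 6) = 513.69/11.2 = 45.865 mL/cmH2O.
τ = R × C = 9.0 × 0.04587 L/cmH2O = 0.4128 s.
Fraction remaining at end-expiration = e^(−Te/τ) = e^(−0.38/0.4128) = 0.3983 → 39.83%.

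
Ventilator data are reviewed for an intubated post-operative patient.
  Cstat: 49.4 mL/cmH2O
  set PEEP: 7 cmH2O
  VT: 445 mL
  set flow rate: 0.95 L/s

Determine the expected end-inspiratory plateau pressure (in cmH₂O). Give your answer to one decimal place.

16.0

Pplat = PEEP + Vt / Cstat = 7 + 445 / 49.4 = 7 + 9.008 = 16.008 cmH2O.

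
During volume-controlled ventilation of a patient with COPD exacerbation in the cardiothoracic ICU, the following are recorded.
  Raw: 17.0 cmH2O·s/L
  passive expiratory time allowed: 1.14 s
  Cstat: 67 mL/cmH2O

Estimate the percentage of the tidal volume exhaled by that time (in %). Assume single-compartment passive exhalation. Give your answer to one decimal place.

63.2

τ = R × C = 17.0 × 67 mL/cmH2O = 17.0 × 0.067 L/cmH2O = 1.139 s.
Passive exhalation: V(t)/V₀ = e^(−t/τ) = e^(−1.14/1.139) = 0.3676.
Fraction exhaled = 1 − 0.3676 = 0.6324 → 63.24%.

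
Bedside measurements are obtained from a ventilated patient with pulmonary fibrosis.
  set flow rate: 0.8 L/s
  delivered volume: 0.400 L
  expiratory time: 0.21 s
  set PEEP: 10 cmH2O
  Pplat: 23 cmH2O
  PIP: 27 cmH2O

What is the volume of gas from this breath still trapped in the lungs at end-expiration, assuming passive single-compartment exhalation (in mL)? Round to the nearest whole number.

102

R = (PIP − Pplat)/V̇ = (27 − 23) / 0.8 = 4.0/0.8 = 5.0 cmH2O·s/L.
C = Vt/(Pplat − PEEP) = 400.0 / (23 − 10) = 400.0/13.0 = 30.769 mL/cmH2O.
τ = R × C = 5.0 × 0.03077 L/cmH2O = 0.1539 s.
Fraction remaining = e^(−Te/τ) = e^(−0.21/0.1539) = 0.2555.
Trapped volume = 400.0 × 0.2555 = 102.2 mL.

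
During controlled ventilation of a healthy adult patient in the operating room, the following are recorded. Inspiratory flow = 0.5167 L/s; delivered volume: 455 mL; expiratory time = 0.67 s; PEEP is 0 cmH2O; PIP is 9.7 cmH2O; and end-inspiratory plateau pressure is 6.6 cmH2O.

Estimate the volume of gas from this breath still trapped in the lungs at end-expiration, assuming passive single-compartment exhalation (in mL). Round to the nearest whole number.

R = (PIP − Pplat)/V̇ = (9.7 − 6.6) / 0.5167 = 3.1/0.5167 = 6.0 cmH2O·s/L.
C = Vt/(Pplat − PEEP) = 455.0 / (6.6 − 0) = 455.0/6.6 = 68.939 mL/cmH2O.
τ = R × C = 6.0 × 0.06894 L/cmH2O = 0.4136 s.
Fraction remaining = e^(−Te/τ) = e^(−0.67/0.4136) = 0.1979.
Trapped volume = 455.0 × 0.1979 = 90.045 mL.

90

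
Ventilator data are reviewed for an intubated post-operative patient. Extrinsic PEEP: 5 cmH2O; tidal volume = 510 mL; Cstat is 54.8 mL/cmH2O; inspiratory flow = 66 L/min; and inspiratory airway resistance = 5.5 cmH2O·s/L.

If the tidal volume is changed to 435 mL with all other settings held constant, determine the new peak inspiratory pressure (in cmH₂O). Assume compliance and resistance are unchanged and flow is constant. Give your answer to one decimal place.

19.0

Flow: 66 L/min ÷ 60 = 1.1 L/s.
PIP = Vt/C + R·V̇ + PEEP (constant-flow equation of motion).
Only the elastic term changes: ΔPIP = ΔVt / C = (435 − 510) / 54.8 = -1.369 cmH2O.
Original PIP = 510/54.8 + 5.5×1.1 + 5 = 20.357 cmH2O; new PIP = 20.357 + (-1.369) = 18.988 cmH2O.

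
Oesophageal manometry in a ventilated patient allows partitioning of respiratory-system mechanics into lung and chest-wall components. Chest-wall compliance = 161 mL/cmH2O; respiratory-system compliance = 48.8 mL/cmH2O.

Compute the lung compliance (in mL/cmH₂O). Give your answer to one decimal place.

1/CL = 1/Crs − 1/Ccw.
1/CL = 1/48.8 − 1/161 = 0.01428.
CL = 70.028 mL/cmH2O.

70.0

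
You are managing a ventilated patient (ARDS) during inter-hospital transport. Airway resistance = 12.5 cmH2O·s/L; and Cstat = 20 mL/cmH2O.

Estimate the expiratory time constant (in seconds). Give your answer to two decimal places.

τ = R × C = 12.5 × 20 mL/cmH2O = 12.5 × 0.020 L/cmH2O = 0.25 s.

0.25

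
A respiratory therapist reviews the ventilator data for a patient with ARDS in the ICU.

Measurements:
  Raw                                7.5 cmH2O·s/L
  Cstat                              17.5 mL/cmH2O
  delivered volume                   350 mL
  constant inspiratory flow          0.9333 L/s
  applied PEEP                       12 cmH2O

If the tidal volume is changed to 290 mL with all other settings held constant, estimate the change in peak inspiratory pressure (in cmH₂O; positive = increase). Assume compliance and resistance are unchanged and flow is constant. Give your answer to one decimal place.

-3.4

PIP = Vt/C + R·V̇ + PEEP (constant-flow equation of motion).
Only the elastic term changes: ΔPIP = ΔVt / C = (290 − 350) / 17.5 = -3.429 cmH2O.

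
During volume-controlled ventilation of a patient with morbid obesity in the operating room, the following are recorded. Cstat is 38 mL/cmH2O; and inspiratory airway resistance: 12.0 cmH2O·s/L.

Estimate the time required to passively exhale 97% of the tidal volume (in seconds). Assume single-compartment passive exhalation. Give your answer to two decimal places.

1.60

τ = R × C = 12.0 × 38 mL/cmH2O = 12.0 × 0.038 L/cmH2O = 0.456 s.
Exhaled fraction f = 1 − e^(−t/τ) → t = −τ·ln(1 − f) = −0.456·ln(0.03) = 1.599 s.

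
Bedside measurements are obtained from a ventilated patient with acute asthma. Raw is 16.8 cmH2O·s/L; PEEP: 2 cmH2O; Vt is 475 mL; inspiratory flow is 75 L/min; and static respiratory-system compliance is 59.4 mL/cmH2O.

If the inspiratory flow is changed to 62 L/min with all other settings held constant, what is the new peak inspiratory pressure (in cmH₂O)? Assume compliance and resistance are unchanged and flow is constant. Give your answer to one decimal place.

Flow: 75 L/min ÷ 60 = 1.25 L/s.
New flow: 62 L/min ÷ 60 = 1.0333 L/s.
PIP = Vt/C + R·V̇ + PEEP (constant-flow equation of motion).
Only the resistive term changes: ΔPIP = R × ΔV̇ = 16.8 × (1.0333 − 1.25) = 16.8 × -0.2167 = -3.641 cmH2O.
Original PIP = 475/59.4 + 16.8×1.25 + 2 = 30.997 cmH2O; new PIP = 30.997 + (-3.641) = 27.356 cmH2O.

27.4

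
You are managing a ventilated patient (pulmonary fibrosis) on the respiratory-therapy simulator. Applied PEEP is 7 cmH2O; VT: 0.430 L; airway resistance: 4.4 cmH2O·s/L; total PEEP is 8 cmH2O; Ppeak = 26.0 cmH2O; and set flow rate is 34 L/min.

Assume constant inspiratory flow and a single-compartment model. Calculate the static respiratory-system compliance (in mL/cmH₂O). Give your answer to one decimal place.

Flow: 34 L/min ÷ 60 = 0.5667 L/s.
Total PEEP = 8 cmH2O (set 7 + intrinsic 1); this is the baseline alveolar pressure.
Equation of motion (constant flow): PIP = Vt/C + R·V̇ + PEEP.
Vt/C = PIP − R·V̇ − PEEP = 26.0 − 4.4×0.5667 − 8 = 26.0 − 2.493 − 8 = 15.507 cmH2O.
C = Vt / 15.507 = 430 / 15.507 = 27.729 mL/cmH2O.

27.7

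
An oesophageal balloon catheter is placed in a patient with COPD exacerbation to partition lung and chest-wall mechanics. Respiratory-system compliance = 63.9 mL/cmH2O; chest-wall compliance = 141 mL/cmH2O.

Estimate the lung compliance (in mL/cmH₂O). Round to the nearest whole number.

117

1/CL = 1/Crs − 1/Ccw.
1/CL = 1/63.9 − 1/141 = 0.008557.
CL = 116.86 mL/cmH2O.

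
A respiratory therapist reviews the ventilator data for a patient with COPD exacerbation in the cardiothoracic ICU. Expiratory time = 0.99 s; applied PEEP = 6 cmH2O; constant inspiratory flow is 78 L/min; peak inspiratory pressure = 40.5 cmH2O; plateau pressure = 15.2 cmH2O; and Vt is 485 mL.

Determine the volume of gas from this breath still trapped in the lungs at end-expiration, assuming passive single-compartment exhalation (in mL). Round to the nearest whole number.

Flow: 78 L/min ÷ 60 = 1.3 L/s.
R = (PIP − Pplat)/V̇ = (40.5 − 15.2) / 1.3 = 25.3/1.3 = 19.462 cmH2O·s/L.
C = Vt/(Pplat − PEEP) = 485.0 / (15.2 − 6) = 485.0/9.2 = 52.717 mL/cmH2O.
τ = R × C = 19.462 × 0.05272 L/cmH2O = 1.026 s.
Fraction remaining = e^(−Te/τ) = e^(−0.99/1.026) = 0.381.
Trapped volume = 485.0 × 0.381 = 184.79 mL.

185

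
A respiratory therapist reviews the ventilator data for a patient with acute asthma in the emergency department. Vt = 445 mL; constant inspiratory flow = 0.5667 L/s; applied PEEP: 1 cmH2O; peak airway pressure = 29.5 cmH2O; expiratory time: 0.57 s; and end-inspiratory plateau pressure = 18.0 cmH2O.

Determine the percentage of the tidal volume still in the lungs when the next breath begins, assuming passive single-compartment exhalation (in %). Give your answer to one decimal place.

34.2

R = (PIP − Pplat)/V̇ = (29.5 − 18.0) / 0.5667 = 11.5/0.5667 = 20.293 cmH2O·s/L.
C = Vt/(Pplat − PEEP) = 445.0 / (18.0 − 1) = 445.0/17.0 = 26.176 mL/cmH2O.
τ = R × C = 20.293 × 0.02618 L/cmH2O = 0.5313 s.
Fraction remaining at end-expiration = e^(−Te/τ) = e^(−0.57/0.5313) = 0.342 → 34.2%.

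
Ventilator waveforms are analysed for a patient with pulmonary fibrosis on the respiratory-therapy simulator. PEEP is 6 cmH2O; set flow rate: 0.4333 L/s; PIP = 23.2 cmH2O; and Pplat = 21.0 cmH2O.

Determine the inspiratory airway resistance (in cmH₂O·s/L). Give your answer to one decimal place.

Raw = (PIP − Pplat) / flow = (23.2 − 21.0) / 0.4333 = 2.2 / 0.4333 = 5.077 cmH2O·s/L.

5.1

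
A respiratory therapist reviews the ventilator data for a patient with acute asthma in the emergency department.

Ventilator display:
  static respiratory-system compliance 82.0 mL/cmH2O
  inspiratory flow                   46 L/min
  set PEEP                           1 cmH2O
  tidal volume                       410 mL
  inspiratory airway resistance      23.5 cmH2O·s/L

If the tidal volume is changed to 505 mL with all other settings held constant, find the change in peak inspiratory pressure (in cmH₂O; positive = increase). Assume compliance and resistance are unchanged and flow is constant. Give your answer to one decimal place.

PIP = Vt/C + R·V̇ + PEEP (constant-flow equation of motion).
Only the elastic term changes: ΔPIP = ΔVt / C = (505 − 410) / 82.0 = 1.159 cmH2O.

1.2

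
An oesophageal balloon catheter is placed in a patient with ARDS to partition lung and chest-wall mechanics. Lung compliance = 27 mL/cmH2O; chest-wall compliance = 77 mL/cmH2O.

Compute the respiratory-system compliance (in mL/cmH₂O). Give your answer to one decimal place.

Lung and chest wall are elastances in series: 1/Crs = 1/CL + 1/Ccw.
1/Crs = 1/27 + 1/77 = 0.05002.
Crs = 19.992 mL/cmH2O.

20.0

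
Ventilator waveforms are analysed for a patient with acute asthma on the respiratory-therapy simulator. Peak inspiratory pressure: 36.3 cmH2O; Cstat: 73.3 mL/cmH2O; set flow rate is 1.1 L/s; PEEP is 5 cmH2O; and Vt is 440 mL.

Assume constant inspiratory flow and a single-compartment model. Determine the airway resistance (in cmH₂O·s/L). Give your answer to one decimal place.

23.0

Equation of motion (constant flow): PIP = Vt/C + R·V̇ + PEEP.
R·V̇ = PIP − Vt/C − PEEP = 36.3 − 440/73.3 − 5 = 36.3 − 6.003 − 5 = 25.297 cmH2O.
R = 25.297 / 1.1 = 22.997 cmH2O·s/L.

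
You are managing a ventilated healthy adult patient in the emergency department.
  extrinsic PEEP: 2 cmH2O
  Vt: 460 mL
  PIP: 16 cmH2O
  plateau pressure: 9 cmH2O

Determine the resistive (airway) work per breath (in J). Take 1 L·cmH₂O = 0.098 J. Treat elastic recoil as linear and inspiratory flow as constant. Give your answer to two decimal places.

With constant inspiratory flow the resistive pressure is constant at PIP − Pplat = 16 − 9 = 7.0 cmH2O, so resistive work = 7.0 × 0.460 = 3.22 L·cmH2O.
× 0.098 J/(L·cmH2O) → 0.3156 J.

0.32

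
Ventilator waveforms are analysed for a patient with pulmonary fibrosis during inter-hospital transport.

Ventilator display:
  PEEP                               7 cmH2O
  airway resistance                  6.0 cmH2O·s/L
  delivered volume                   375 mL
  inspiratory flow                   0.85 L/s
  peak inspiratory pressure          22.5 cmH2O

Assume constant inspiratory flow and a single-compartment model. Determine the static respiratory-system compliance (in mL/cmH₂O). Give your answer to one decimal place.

36.1

Equation of motion (constant flow): PIP = Vt/C + R·V̇ + PEEP.
Vt/C = PIP − R·V̇ − PEEP = 22.5 − 6.0×0.85 − 7 = 22.5 − 5.1 − 7 = 10.4 cmH2O.
C = Vt / 10.4 = 375 / 10.4 = 36.058 mL/cmH2O.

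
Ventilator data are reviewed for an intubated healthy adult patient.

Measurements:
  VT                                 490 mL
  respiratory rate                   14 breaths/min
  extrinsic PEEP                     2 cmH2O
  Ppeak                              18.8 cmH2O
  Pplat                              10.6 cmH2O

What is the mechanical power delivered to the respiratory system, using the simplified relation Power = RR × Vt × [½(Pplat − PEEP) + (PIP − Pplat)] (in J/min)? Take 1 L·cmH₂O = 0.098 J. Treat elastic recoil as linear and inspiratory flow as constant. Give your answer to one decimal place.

Per-breath work = Vt × [½(Pplat−PEEP) + (PIP−Pplat)] = 0.490 × [0.5×8.6 + 8.2] = 0.490 × 12.5 = 6.125 L·cmH2O.
Power = 14 × 6.125 = 85.75 L·cmH2O/min.
× 0.098 J/(L·cmH2O) → 8.404 J/min.

8.4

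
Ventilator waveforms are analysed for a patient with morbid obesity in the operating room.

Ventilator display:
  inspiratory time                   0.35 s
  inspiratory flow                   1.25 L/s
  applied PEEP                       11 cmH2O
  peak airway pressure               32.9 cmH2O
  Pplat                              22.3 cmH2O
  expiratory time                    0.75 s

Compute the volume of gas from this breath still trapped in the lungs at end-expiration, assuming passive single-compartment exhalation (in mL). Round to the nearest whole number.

45

Vt = flow × Ti = 1.25 L/s × 0.35 s × 1000 mL/L = 437.5 mL.
R = (PIP − Pplat)/V̇ = (32.9 − 22.3) / 1.25 = 10.6/1.25 = 8.48 cmH2O·s/L.
C = Vt/(Pplat − PEEP) = 437.5 / (22.3 − 11) = 437.5/11.3 = 38.717 mL/cmH2O.
τ = R × C = 8.48 × 0.03872 L/cmH2O = 0.3283 s.
Fraction remaining = e^(−Te/τ) = e^(−0.75/0.3283) = 0.1018.
Trapped volume = 437.5 × 0.1018 = 44.538 mL.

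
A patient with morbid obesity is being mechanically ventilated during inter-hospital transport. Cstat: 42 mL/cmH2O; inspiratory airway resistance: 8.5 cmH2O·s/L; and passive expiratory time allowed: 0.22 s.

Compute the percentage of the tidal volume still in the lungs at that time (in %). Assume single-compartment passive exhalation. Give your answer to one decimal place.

τ = R × C = 8.5 × 42 mL/cmH2O = 8.5 × 0.042 L/cmH2O = 0.357 s.
Passive exhalation: V(t)/V₀ = e^(−t/τ) = e^(−0.22/0.357) = 0.54.
Fraction remaining = 0.54 → 54.0%.

54.0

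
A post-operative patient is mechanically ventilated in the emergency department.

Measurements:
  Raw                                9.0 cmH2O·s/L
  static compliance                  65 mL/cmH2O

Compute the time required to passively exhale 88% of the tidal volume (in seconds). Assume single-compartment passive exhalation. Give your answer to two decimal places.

τ = R × C = 9.0 × 65 mL/cmH2O = 9.0 × 0.065 L/cmH2O = 0.585 s.
Exhaled fraction f = 1 − e^(−t/τ) → t = −τ·ln(1 − f) = −0.585·ln(0.12) = 1.24 s.

1.24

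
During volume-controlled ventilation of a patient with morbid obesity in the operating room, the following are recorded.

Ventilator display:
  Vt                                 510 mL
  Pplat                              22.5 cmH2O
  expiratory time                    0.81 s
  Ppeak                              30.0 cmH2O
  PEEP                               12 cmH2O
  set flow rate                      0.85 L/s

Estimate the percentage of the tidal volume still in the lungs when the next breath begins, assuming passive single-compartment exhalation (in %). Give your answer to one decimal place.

R = (PIP − Pplat)/V̇ = (30.0 − 22.5) / 0.85 = 7.5/0.85 = 8.824 cmH2O·s/L.
C = Vt/(Pplat − PEEP) = 510.0 / (22.5 − 12) = 510.0/10.5 = 48.571 mL/cmH2O.
τ = R × C = 8.824 × 0.04857 L/cmH2O = 0.4286 s.
Fraction remaining at end-expiration = e^(−Te/τ) = e^(−0.81/0.4286) = 0.1511 → 15.11%.

15.1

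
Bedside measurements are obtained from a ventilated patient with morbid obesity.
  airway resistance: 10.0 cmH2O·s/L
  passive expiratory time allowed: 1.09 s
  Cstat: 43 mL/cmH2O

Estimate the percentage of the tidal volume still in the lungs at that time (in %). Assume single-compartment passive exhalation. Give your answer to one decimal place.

7.9

τ = R × C = 10.0 × 43 mL/cmH2O = 10.0 × 0.043 L/cmH2O = 0.43 s.
Passive exhalation: V(t)/V₀ = e^(−t/τ) = e^(−1.09/0.43) = 0.07927.
Fraction remaining = 0.07927 → 7.927%.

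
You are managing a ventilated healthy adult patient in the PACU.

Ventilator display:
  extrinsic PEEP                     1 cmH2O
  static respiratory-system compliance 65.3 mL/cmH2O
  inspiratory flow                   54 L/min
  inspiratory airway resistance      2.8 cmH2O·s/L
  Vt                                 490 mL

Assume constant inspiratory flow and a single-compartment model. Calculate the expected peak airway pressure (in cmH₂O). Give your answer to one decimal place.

Flow: 54 L/min ÷ 60 = 0.9 L/s.
Equation of motion (constant flow): PIP = Vt/C + R·V̇ + PEEP.
PIP = 490/65.3 + 2.8×0.9 + 1 = 7.504 + 2.52 + 1 = 11.024 cmH2O.

11.0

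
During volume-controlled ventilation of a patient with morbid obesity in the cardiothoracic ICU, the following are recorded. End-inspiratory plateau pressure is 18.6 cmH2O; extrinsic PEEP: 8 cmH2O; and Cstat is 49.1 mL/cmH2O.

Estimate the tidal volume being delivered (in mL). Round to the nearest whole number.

Vt = Cstat × (Pplat − PEEP) = 49.1 × (18.6 − 8) = 49.1 × 10.6 = 520.46 mL.

520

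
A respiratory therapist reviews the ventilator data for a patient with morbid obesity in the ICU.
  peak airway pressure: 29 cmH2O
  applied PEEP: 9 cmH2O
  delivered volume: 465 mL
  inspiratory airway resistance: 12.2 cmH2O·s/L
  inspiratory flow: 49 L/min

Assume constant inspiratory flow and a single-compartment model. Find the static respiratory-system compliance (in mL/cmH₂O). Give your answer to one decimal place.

Flow: 49 L/min ÷ 60 = 0.8167 L/s.
Equation of motion (constant flow): PIP = Vt/C + R·V̇ + PEEP.
Vt/C = PIP − R·V̇ − PEEP = 29 − 12.2×0.8167 − 9 = 29 − 9.964 − 9 = 10.036 cmH2O.
C = Vt / 10.036 = 465 / 10.036 = 46.333 mL/cmH2O.

46.3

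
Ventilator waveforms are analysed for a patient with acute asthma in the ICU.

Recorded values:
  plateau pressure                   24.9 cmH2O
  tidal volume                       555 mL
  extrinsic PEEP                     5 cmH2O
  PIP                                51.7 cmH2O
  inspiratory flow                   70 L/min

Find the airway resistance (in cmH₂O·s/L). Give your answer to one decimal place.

23.0

Flow: 70 L/min ÷ 60 = 1.1667 L/s.
Raw = (PIP − Pplat) / flow = (51.7 − 24.9) / 1.1667 = 26.8 / 1.1667 = 22.971 cmH2O·s/L.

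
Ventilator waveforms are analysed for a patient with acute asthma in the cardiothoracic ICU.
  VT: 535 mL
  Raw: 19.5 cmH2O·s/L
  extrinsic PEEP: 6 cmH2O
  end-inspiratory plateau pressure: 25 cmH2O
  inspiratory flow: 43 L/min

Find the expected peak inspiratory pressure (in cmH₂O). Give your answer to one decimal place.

Flow: 43 L/min ÷ 60 = 0.7167 L/s.
PIP = Pplat + Raw × flow = 25 + 19.5 × 0.7167 = 25 + 13.976 = 38.976 cmH2O.

39.0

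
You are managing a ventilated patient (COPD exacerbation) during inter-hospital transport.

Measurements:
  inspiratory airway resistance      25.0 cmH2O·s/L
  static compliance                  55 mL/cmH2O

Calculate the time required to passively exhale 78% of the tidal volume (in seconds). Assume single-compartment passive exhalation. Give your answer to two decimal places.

τ = R × C = 25.0 × 55 mL/cmH2O = 25.0 × 0.055 L/cmH2O = 1.375 s.
Exhaled fraction f = 1 − e^(−t/τ) → t = −τ·ln(1 − f) = −1.375·ln(0.22) = 2.082 s.

2.08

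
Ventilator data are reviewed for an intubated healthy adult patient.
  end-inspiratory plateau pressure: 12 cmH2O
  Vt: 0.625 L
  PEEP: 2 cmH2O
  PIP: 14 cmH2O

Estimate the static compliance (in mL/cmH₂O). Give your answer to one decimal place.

62.5

Cstat = Vt / (Pplat − PEEP) = 625 / (12 − 2) = 625 / 10.0 = 62.5 mL/cmH2O.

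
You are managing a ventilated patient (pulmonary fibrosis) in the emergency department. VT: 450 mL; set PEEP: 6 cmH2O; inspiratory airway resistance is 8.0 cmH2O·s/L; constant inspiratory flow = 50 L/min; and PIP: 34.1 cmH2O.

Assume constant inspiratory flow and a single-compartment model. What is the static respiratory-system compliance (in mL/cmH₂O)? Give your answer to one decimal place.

Flow: 50 L/min ÷ 60 = 0.8333 L/s.
Equation of motion (constant flow): PIP = Vt/C + R·V̇ + PEEP.
Vt/C = PIP − R·V̇ − PEEP = 34.1 − 8.0×0.8333 − 6 = 34.1 − 6.666 − 6 = 21.434 cmH2O.
C = Vt / 21.434 = 450 / 21.434 = 20.995 mL/cmH2O.

21.0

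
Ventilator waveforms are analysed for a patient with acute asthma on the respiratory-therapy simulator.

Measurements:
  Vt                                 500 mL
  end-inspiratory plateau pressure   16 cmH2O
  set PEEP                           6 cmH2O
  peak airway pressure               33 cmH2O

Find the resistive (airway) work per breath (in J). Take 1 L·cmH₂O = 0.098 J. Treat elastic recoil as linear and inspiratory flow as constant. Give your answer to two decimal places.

With constant inspiratory flow the resistive pressure is constant at PIP − Pplat = 33 − 16 = 17.0 cmH2O, so resistive work = 17.0 × 0.500 = 8.5 L·cmH2O.
× 0.098 J/(L·cmH2O) → 0.833 J.

0.83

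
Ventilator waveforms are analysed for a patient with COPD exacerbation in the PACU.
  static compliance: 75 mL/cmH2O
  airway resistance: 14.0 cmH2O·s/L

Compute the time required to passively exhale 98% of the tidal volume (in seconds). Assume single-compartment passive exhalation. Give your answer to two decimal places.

4.11

τ = R × C = 14.0 × 75 mL/cmH2O = 14.0 × 0.075 L/cmH2O = 1.05 s.
Exhaled fraction f = 1 − e^(−t/τ) → t = −τ·ln(1 − f) = −1.05·ln(0.02) = 4.108 s.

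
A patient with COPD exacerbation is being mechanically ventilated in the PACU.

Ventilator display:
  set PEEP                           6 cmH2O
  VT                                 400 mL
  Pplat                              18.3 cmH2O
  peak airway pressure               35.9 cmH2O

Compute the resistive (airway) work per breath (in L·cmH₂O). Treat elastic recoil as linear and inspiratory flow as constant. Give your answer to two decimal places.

With constant inspiratory flow the resistive pressure is constant at PIP − Pplat = 35.9 − 18.3 = 17.6 cmH2O, so resistive work = 17.6 × 0.400 = 7.04 L·cmH2O.

7.04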